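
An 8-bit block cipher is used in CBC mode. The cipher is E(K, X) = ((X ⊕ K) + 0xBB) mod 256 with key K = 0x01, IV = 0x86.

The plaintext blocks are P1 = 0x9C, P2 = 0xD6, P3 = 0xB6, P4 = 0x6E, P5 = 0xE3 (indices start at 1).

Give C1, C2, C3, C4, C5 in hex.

C1 = 0xD6, C2 = 0xBC, C3 = 0xC6, C4 = 0x64, C5 = 0x41

CBC encryption: C_i = E(K, P_i ⊕ C_{i−1}), with C_{0} = IV.
C1: P1 ⊕ 0x86 = 0x1A; E(K, 0x1A) = 0xD6.
C2: P2 ⊕ 0xD6 = 0x00; E(K, 0x00) = 0xBC.
C3: P3 ⊕ 0xBC = 0x0A; E(K, 0x0A) = 0xC6.
C4: P4 ⊕ 0xC6 = 0xA8; E(K, 0xA8) = 0x64.
C5: P5 ⊕ 0x64 = 0x87; E(K, 0x87) = 0x41.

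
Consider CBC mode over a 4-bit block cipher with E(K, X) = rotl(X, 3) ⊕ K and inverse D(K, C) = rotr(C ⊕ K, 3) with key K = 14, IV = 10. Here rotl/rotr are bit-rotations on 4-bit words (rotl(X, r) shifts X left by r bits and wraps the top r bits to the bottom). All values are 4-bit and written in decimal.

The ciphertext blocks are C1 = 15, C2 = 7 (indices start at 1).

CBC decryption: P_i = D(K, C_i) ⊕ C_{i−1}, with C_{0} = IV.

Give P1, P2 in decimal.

P1: D(K, 15) = 2; 2 ⊕ 10 = 8.
P2: D(K, 7) = 3; 3 ⊕ 15 = 12.

P1 = 8, P2 = 12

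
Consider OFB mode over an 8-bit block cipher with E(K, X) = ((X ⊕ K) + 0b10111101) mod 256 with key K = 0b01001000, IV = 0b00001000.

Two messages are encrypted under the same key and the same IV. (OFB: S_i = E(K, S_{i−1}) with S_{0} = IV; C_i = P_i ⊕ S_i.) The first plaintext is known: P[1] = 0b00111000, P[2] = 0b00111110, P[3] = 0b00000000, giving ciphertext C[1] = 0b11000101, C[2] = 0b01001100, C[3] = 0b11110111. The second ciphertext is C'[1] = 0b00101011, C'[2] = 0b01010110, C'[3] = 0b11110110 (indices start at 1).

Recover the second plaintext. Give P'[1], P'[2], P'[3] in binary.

P'[1] = 0b11010110, P'[2] = 0b00100100, P'[3] = 0b00000001

In OFB with a reused IV, both messages share the same keystream S_i, so C_i ⊕ C'_i = P_i ⊕ P'_i and thus P'_i = P_i ⊕ C_i ⊕ C'_i.
P'[1]: 0b00111000 ⊕ 0b11000101 ⊕ 0b00101011 = 0b11010110.
P'[2]: 0b00111110 ⊕ 0b01001100 ⊕ 0b01010110 = 0b00100100.
P'[3]: 0b00000000 ⊕ 0b11110111 ⊕ 0b11110110 = 0b00000001.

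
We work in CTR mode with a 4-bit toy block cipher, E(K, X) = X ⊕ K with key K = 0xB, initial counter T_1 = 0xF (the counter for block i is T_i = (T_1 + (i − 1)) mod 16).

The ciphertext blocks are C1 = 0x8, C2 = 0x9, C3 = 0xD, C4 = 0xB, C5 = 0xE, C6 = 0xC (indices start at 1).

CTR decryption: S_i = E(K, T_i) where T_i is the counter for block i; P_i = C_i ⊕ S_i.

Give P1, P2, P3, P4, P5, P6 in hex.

P1: T = 0xF, S = E(K, T) = 0x4; 0x8 ⊕ 0x4 = 0xC.
P2: T = 0x0, S = E(K, T) = 0xB; 0x9 ⊕ 0xB = 0x2.
P3: T = 0x1, S = E(K, T) = 0xA; 0xD ⊕ 0xA = 0x7.
P4: T = 0x2, S = E(K, T) = 0x9; 0xB ⊕ 0x9 = 0x2.
P5: T = 0x3, S = E(K, T) = 0x8; 0xE ⊕ 0x8 = 0x6.
P6: T = 0x4, S = E(K, T) = 0xF; 0xC ⊕ 0xF = 0x3.

P1 = 0xC, P2 = 0x2, P3 = 0x7, P4 = 0x2, P5 = 0x6, P6 = 0x3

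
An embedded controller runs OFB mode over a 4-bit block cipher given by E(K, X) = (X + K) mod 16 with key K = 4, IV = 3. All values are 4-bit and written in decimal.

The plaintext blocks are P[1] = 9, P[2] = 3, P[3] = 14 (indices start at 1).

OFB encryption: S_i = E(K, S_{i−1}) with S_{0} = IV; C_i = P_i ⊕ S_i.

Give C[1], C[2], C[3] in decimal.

C[1] = 14, C[2] = 8, C[3] = 1

C[1]: S = E(K, 3) = 7; 9 ⊕ 7 = 14.
C[2]: S = E(K, 7) = 11; 3 ⊕ 11 = 8.
C[3]: S = E(K, 11) = 15; 14 ⊕ 15 = 1.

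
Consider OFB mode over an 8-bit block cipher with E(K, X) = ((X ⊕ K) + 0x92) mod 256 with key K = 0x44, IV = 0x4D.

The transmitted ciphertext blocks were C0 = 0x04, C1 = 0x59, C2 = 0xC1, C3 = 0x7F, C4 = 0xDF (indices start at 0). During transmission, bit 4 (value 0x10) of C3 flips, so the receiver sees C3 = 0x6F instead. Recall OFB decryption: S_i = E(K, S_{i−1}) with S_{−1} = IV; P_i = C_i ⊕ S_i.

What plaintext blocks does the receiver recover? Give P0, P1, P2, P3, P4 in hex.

P0 = 0x9F, P1 = 0x28, P2 = 0x06, P3 = 0x7A, P4 = 0x3C

Only C3 changed, to 0x6F. In OFB, a change in C_i flips the same bit in P_i only; the keystream is unaffected. Decrypting the received ciphertext:
P0: S = E(K, 0x4D) = 0x9B; 0x04 ⊕ 0x9B = 0x9F.
P1: S = E(K, 0x9B) = 0x71; 0x59 ⊕ 0x71 = 0x28.
P2: S = E(K, 0x71) = 0xC7; 0xC1 ⊕ 0xC7 = 0x06.
P3: S = E(K, 0xC7) = 0x15; 0x6F ⊕ 0x15 = 0x7A.
P4: S = E(K, 0x15) = 0xE3; 0xDF ⊕ 0xE3 = 0x3C.
Blocks that differ from the original plaintext: P3.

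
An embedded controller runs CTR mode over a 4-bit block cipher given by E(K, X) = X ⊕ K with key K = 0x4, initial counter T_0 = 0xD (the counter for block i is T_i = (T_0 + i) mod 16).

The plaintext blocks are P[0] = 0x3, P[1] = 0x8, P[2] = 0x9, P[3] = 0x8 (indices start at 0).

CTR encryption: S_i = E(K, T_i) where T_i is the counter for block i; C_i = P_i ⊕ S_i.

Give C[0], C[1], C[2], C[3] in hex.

C[0] = 0xA, C[1] = 0x2, C[2] = 0x2, C[3] = 0xC

C[0]: T = 0xD, S = E(K, T) = 0x9; 0x3 ⊕ 0x9 = 0xA.
C[1]: T = 0xE, S = E(K, T) = 0xA; 0x8 ⊕ 0xA = 0x2.
C[2]: T = 0xF, S = E(K, T) = 0xB; 0x9 ⊕ 0xB = 0x2.
C[3]: T = 0x0, S = E(K, T) = 0x4; 0x8 ⊕ 0x4 = 0xC.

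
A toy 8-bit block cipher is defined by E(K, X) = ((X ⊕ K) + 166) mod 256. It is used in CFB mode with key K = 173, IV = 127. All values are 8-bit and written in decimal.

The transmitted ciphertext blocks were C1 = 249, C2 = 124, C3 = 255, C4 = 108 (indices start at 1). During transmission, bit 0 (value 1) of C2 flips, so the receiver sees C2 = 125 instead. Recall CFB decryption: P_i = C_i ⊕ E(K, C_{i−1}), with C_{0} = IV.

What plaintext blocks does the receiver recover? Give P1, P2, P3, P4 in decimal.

P1 = 129, P2 = 135, P3 = 137, P4 = 148

Only C2 changed, to 125. In CFB, a change in C_i flips the same bit in P_i and garbles P_{i+1}. Decrypting the received ciphertext:
P1: E(K, 127) = 120; 249 ⊕ 120 = 129.
P2: E(K, 249) = 250; 125 ⊕ 250 = 135.
P3: E(K, 125) = 118; 255 ⊕ 118 = 137.
P4: E(K, 255) = 248; 108 ⊕ 248 = 148.
Blocks that differ from the original plaintext: P2, P3.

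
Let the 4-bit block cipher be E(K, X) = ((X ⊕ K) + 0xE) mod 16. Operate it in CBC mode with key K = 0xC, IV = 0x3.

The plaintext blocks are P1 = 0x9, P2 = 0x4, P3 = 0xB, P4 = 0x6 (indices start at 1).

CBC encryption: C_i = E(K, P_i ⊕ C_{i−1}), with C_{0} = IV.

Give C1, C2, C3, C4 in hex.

C1: P1 ⊕ 0x3 = 0xA; E(K, 0xA) = 0x4.
C2: P2 ⊕ 0x4 = 0x0; E(K, 0x0) = 0xA.
C3: P3 ⊕ 0xA = 0x1; E(K, 0x1) = 0xB.
C4: P4 ⊕ 0xB = 0xD; E(K, 0xD) = 0xF.

C1 = 0x4, C2 = 0xA, C3 = 0xB, C4 = 0xF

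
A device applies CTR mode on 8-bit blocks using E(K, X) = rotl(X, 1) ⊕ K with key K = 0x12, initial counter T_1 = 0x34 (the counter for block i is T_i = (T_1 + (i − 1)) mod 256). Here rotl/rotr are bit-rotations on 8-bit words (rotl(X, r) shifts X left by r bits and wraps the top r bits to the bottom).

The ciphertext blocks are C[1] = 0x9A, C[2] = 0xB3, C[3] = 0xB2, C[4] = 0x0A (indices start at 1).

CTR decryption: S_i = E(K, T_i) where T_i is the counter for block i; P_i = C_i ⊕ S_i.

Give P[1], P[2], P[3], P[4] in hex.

P[1]: T = 0x34, S = E(K, T) = 0x7A; 0x9A ⊕ 0x7A = 0xE0.
P[2]: T = 0x35, S = E(K, T) = 0x78; 0xB3 ⊕ 0x78 = 0xCB.
P[3]: T = 0x36, S = E(K, T) = 0x7E; 0xB2 ⊕ 0x7E = 0xCC.
P[4]: T = 0x37, S = E(K, T) = 0x7C; 0x0A ⊕ 0x7C = 0x76.

P[1] = 0xE0, P[2] = 0xCB, P[3] = 0xCC, P[4] = 0x76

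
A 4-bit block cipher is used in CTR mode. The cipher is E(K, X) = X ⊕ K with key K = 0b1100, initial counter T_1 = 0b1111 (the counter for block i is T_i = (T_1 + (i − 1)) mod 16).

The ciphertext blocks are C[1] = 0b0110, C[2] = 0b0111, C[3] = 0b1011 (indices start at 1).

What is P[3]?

P[3] = 0b0110

CTR decryption: S_i = E(K, T_i) where T_i is the counter for block i; P_i = C_i ⊕ S_i.
P[3]: T = 0b0001, S = E(K, T) = 0b1101; 0b1011 ⊕ 0b1101 = 0b0110.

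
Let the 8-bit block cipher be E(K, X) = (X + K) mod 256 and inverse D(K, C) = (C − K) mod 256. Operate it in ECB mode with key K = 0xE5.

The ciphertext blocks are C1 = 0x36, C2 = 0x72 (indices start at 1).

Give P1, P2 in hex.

P1 = 0x51, P2 = 0x8D

ECB decryption: P_i = D(K, C_i).
P1: D(K, 0x36) = 0x51.
P2: D(K, 0x72) = 0x8D.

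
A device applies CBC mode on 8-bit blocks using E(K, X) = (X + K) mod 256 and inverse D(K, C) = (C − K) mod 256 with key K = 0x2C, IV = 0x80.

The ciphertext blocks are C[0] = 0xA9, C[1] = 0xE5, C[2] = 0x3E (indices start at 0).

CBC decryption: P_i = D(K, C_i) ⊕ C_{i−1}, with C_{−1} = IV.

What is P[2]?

P[2] = 0xF7

P[2]: D(K, 0x3E) = 0x12; 0x12 ⊕ 0xE5 = 0xF7.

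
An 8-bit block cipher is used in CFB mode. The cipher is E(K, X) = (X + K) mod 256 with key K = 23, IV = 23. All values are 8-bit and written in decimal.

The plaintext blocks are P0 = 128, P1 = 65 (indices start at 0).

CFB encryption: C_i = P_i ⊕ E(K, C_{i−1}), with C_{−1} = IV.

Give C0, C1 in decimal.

C0 = 174, C1 = 132

C0: E(K, 23) = 46; 128 ⊕ 46 = 174.
C1: E(K, 174) = 197; 65 ⊕ 197 = 132.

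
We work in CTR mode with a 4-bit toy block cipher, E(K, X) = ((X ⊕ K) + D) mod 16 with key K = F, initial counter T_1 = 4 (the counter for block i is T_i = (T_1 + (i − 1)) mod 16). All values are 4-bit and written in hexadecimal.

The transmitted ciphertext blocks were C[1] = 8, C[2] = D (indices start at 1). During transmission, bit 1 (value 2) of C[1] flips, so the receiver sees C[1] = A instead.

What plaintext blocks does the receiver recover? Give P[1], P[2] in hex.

CTR decryption: S_i = E(K, T_i) where T_i is the counter for block i; P_i = C_i ⊕ S_i.
Only C[1] changed, to A. In CTR, a change in C_i flips the same bit in P_i only; the keystream is unaffected. Decrypting the received ciphertext:
P[1]: T = 4, S = E(K, T) = 8; A ⊕ 8 = 2.
P[2]: T = 5, S = E(K, T) = 7; D ⊕ 7 = A.
Blocks that differ from the original plaintext: P[1].

P[1] = 2, P[2] = A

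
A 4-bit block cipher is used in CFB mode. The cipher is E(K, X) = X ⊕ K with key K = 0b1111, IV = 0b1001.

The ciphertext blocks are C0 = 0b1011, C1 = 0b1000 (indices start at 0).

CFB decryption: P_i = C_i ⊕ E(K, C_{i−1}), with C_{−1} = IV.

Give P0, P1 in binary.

P0: E(K, 0b1001) = 0b0110; 0b1011 ⊕ 0b0110 = 0b1101.
P1: E(K, 0b1011) = 0b0100; 0b1000 ⊕ 0b0100 = 0b1100.

P0 = 0b1101, P1 = 0b1100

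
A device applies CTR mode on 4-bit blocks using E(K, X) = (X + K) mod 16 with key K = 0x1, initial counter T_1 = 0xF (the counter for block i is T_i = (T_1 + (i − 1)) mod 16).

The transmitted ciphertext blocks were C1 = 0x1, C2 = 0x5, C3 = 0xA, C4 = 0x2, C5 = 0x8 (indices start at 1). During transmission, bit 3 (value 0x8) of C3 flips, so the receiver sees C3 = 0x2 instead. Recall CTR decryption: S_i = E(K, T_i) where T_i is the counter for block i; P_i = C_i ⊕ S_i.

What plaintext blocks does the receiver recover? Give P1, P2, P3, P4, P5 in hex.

Only C3 changed, to 0x2. In CTR, a change in C_i flips the same bit in P_i only; the keystream is unaffected. Decrypting the received ciphertext:
P1: T = 0xF, S = E(K, T) = 0x0; 0x1 ⊕ 0x0 = 0x1.
P2: T = 0x0, S = E(K, T) = 0x1; 0x5 ⊕ 0x1 = 0x4.
P3: T = 0x1, S = E(K, T) = 0x2; 0x2 ⊕ 0x2 = 0x0.
P4: T = 0x2, S = E(K, T) = 0x3; 0x2 ⊕ 0x3 = 0x1.
P5: T = 0x3, S = E(K, T) = 0x4; 0x8 ⊕ 0x4 = 0xC.
Blocks that differ from the original plaintext: P3.

P1 = 0x1, P2 = 0x4, P3 = 0x0, P4 = 0x1, P5 = 0xC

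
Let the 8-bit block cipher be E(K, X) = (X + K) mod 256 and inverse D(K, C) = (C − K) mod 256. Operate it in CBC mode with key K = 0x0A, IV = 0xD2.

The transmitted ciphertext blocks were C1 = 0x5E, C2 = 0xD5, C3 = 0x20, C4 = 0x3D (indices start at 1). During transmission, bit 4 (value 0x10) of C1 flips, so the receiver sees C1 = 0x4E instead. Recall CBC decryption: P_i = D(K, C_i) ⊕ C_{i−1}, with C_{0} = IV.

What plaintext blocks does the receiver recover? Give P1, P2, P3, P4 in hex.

P1 = 0x96, P2 = 0x85, P3 = 0xC3, P4 = 0x13

Only C1 changed, to 0x4E. In CBC, a change in C_i garbles P_i and flips the same bit in P_{i+1}. Decrypting the received ciphertext:
P1: D(K, 0x4E) = 0x44; 0x44 ⊕ 0xD2 = 0x96.
P2: D(K, 0xD5) = 0xCB; 0xCB ⊕ 0x4E = 0x85.
P3: D(K, 0x20) = 0x16; 0x16 ⊕ 0xD5 = 0xC3.
P4: D(K, 0x3D) = 0x33; 0x33 ⊕ 0x20 = 0x13.
Blocks that differ from the original plaintext: P1, P2.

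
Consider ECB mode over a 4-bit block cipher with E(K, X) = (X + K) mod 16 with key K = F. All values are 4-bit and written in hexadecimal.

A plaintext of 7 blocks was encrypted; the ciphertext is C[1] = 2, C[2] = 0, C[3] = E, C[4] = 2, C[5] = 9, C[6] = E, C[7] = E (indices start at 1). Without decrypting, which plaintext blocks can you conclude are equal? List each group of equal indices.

P[1] = P[4]; P[3] = P[6] = P[7]

ECB encrypts each block independently with the same key, so equal ciphertext blocks imply equal plaintext blocks.
C[1] = C[4] = 2, so P[1] = P[4].
C[3] = C[6] = C[7] = E, so P[3] = P[6] = P[7].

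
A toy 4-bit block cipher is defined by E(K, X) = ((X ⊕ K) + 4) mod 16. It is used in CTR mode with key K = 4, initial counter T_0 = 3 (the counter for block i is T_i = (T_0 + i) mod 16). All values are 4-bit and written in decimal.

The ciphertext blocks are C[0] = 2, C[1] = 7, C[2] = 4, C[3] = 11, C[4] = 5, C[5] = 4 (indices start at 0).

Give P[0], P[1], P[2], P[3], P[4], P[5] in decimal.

P[0] = 9, P[1] = 3, P[2] = 1, P[3] = 13, P[4] = 2, P[5] = 4

CTR decryption: S_i = E(K, T_i) where T_i is the counter for block i; P_i = C_i ⊕ S_i.
P[0]: T = 3, S = E(K, T) = 11; 2 ⊕ 11 = 9.
P[1]: T = 4, S = E(K, T) = 4; 7 ⊕ 4 = 3.
P[2]: T = 5, S = E(K, T) = 5; 4 ⊕ 5 = 1.
P[3]: T = 6, S = E(K, T) = 6; 11 ⊕ 6 = 13.
P[4]: T = 7, S = E(K, T) = 7; 5 ⊕ 7 = 2.
P[5]: T = 8, S = E(K, T) = 0; 4 ⊕ 0 = 4.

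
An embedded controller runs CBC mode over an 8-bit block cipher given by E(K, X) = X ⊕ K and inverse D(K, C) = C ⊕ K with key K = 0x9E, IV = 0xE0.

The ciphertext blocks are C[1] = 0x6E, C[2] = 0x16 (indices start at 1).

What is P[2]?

P[2] = 0xE6

CBC decryption: P_i = D(K, C_i) ⊕ C_{i−1}, with C_{0} = IV.
P[2]: D(K, 0x16) = 0x88; 0x88 ⊕ 0x6E = 0xE6.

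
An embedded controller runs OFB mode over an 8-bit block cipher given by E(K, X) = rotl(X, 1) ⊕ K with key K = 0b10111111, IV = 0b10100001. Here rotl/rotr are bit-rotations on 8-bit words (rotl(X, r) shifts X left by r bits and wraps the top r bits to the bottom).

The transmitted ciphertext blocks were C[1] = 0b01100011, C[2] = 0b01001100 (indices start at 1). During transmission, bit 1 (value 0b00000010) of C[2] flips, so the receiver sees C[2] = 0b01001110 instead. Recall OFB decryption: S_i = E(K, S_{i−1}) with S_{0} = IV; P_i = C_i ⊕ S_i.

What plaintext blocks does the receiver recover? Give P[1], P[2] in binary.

P[1] = 0b10011111, P[2] = 0b00001000

Only C[2] changed, to 0b01001110. In OFB, a change in C_i flips the same bit in P_i only; the keystream is unaffected. Decrypting the received ciphertext:
P[1]: S = E(K, 0b10100001) = 0b11111100; 0b01100011 ⊕ 0b11111100 = 0b10011111.
P[2]: S = E(K, 0b11111100) = 0b01000110; 0b01001110 ⊕ 0b01000110 = 0b00001000.
Blocks that differ from the original plaintext: P[2].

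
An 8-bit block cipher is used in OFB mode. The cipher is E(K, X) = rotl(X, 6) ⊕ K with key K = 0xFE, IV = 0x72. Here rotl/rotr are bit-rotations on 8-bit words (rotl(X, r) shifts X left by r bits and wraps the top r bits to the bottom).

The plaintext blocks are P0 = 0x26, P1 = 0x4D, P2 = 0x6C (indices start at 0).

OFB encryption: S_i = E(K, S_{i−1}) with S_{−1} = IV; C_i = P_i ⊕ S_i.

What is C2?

C2 = 0x0B

C0: S = E(K, 0x72) = 0x62; 0x26 ⊕ 0x62 = 0x44.
C1: S = E(K, 0x62) = 0x66; 0x4D ⊕ 0x66 = 0x2B.
C2: S = E(K, 0x66) = 0x67; 0x6C ⊕ 0x67 = 0x0B.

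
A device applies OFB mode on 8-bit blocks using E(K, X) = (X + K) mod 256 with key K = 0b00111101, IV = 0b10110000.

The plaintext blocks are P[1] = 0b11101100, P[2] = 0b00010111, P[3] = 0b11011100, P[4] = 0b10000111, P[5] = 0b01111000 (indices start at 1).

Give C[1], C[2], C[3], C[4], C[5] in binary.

OFB encryption: S_i = E(K, S_{i−1}) with S_{0} = IV; C_i = P_i ⊕ S_i.
C[1]: S = E(K, 0b10110000) = 0b11101101; 0b11101100 ⊕ 0b11101101 = 0b00000001.
C[2]: S = E(K, 0b11101101) = 0b00101010; 0b00010111 ⊕ 0b00101010 = 0b00111101.
C[3]: S = E(K, 0b00101010) = 0b01100111; 0b11011100 ⊕ 0b01100111 = 0b10111011.
C[4]: S = E(K, 0b01100111) = 0b10100100; 0b10000111 ⊕ 0b10100100 = 0b00100011.
C[5]: S = E(K, 0b10100100) = 0b11100001; 0b01111000 ⊕ 0b11100001 = 0b10011001.

C[1] = 0b00000001, C[2] = 0b00111101, C[3] = 0b10111011, C[4] = 0b00100011, C[5] = 0b10011001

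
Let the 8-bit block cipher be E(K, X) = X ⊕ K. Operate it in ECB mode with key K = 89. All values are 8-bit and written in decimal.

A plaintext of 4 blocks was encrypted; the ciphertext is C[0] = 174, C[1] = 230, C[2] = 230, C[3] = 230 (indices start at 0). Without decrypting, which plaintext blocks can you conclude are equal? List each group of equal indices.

P[1] = P[2] = P[3]

ECB encrypts each block independently with the same key, so equal ciphertext blocks imply equal plaintext blocks.
C[1] = C[2] = C[3] = 230, so P[1] = P[2] = P[3].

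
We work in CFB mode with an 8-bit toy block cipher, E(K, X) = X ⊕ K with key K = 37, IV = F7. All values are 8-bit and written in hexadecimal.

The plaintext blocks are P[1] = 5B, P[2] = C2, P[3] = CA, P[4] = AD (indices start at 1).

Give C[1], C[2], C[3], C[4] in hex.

C[1] = 9B, C[2] = 6E, C[3] = 93, C[4] = 09

CFB encryption: C_i = P_i ⊕ E(K, C_{i−1}), with C_{0} = IV.
C[1]: E(K, F7) = C0; 5B ⊕ C0 = 9B.
C[2]: E(K, 9B) = AC; C2 ⊕ AC = 6E.
C[3]: E(K, 6E) = 59; CA ⊕ 59 = 93.
C[4]: E(K, 93) = A4; AD ⊕ A4 = 09.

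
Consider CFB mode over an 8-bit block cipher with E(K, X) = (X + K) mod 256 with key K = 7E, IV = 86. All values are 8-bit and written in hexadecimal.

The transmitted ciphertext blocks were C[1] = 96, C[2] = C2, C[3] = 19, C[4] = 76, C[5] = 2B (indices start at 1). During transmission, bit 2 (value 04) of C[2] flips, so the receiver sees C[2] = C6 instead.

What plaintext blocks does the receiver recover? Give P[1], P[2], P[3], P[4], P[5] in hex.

CFB decryption: P_i = C_i ⊕ E(K, C_{i−1}), with C_{0} = IV.
Only C[2] changed, to C6. In CFB, a change in C_i flips the same bit in P_i and garbles P_{i+1}. Decrypting the received ciphertext:
P[1]: E(K, 86) = 04; 96 ⊕ 04 = 92.
P[2]: E(K, 96) = 14; C6 ⊕ 14 = D2.
P[3]: E(K, C6) = 44; 19 ⊕ 44 = 5D.
P[4]: E(K, 19) = 97; 76 ⊕ 97 = E1.
P[5]: E(K, 76) = F4; 2B ⊕ F4 = DF.
Blocks that differ from the original plaintext: P[2], P[3].

P[1] = 92, P[2] = D2, P[3] = 5D, P[4] = E1, P[5] = DF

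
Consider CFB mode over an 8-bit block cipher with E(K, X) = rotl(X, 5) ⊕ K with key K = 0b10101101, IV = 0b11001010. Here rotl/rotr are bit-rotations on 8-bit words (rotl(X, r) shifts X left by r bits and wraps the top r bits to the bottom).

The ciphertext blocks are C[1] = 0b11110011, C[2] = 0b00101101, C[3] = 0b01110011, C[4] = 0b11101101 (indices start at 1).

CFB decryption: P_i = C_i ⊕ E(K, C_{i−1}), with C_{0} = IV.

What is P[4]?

P[4] = 0b00101110

P[4]: E(K, 0b01110011) = 0b11000011; 0b11101101 ⊕ 0b11000011 = 0b00101110.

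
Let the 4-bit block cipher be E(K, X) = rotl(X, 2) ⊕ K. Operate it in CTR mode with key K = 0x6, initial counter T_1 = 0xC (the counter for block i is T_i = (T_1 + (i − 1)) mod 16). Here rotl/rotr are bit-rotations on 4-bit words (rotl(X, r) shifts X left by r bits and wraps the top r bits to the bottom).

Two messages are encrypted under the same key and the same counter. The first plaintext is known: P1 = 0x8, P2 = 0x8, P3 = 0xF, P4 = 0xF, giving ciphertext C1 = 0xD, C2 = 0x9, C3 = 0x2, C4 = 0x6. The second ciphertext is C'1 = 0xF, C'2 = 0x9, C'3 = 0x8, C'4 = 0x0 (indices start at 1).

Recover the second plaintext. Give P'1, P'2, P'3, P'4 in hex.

In CTR with a reused counter, both messages share the same keystream S_i, so C_i ⊕ C'_i = P_i ⊕ P'_i and thus P'_i = P_i ⊕ C_i ⊕ C'_i.
P'1: 0x8 ⊕ 0xD ⊕ 0xF = 0xA.
P'2: 0x8 ⊕ 0x9 ⊕ 0x9 = 0x8.
P'3: 0xF ⊕ 0x2 ⊕ 0x8 = 0x5.
P'4: 0xF ⊕ 0x6 ⊕ 0x0 = 0x9.

P'1 = 0xA, P'2 = 0x8, P'3 = 0x5, P'4 = 0x9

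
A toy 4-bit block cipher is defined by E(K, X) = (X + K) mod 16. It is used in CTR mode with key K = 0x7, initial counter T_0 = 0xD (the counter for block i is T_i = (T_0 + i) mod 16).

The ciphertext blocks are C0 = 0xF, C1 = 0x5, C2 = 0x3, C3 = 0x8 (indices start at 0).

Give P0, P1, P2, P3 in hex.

P0 = 0xB, P1 = 0x0, P2 = 0x5, P3 = 0xF

CTR decryption: S_i = E(K, T_i) where T_i is the counter for block i; P_i = C_i ⊕ S_i.
P0: T = 0xD, S = E(K, T) = 0x4; 0xF ⊕ 0x4 = 0xB.
P1: T = 0xE, S = E(K, T) = 0x5; 0x5 ⊕ 0x5 = 0x0.
P2: T = 0xF, S = E(K, T) = 0x6; 0x3 ⊕ 0x6 = 0x5.
P3: T = 0x0, S = E(K, T) = 0x7; 0x8 ⊕ 0x7 = 0xF.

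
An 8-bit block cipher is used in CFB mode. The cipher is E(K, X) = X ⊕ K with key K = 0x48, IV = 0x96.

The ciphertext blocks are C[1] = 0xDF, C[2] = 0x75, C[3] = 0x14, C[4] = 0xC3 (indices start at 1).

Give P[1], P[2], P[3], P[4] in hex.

CFB decryption: P_i = C_i ⊕ E(K, C_{i−1}), with C_{0} = IV.
P[1]: E(K, 0x96) = 0xDE; 0xDF ⊕ 0xDE = 0x01.
P[2]: E(K, 0xDF) = 0x97; 0x75 ⊕ 0x97 = 0xE2.
P[3]: E(K, 0x75) = 0x3D; 0x14 ⊕ 0x3D = 0x29.
P[4]: E(K, 0x14) = 0x5C; 0xC3 ⊕ 0x5C = 0x9F.

P[1] = 0x01, P[2] = 0xE2, P[3] = 0x29, P[4] = 0x9F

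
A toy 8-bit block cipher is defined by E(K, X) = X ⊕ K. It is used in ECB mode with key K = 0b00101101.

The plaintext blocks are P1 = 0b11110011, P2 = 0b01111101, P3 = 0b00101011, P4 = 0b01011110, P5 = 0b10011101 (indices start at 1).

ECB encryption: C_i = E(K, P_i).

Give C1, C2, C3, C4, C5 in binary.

C1: E(K, 0b11110011) = 0b11011110.
C2: E(K, 0b01111101) = 0b01010000.
C3: E(K, 0b00101011) = 0b00000110.
C4: E(K, 0b01011110) = 0b01110011.
C5: E(K, 0b10011101) = 0b10110000.

C1 = 0b11011110, C2 = 0b01010000, C3 = 0b00000110, C4 = 0b01110011, C5 = 0b10110000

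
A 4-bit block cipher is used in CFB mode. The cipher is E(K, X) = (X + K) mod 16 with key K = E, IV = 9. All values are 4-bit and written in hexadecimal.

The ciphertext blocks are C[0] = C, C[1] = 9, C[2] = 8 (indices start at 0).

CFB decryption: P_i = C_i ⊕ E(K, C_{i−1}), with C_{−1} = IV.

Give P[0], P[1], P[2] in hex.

P[0] = B, P[1] = 3, P[2] = F

P[0]: E(K, 9) = 7; C ⊕ 7 = B.
P[1]: E(K, C) = A; 9 ⊕ A = 3.
P[2]: E(K, 9) = 7; 8 ⊕ 7 = F.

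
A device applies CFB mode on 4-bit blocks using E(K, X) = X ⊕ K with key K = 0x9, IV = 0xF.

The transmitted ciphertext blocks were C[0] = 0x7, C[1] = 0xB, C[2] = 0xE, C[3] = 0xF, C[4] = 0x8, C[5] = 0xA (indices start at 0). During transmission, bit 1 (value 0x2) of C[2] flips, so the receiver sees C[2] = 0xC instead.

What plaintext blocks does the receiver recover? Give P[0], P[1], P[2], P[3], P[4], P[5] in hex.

P[0] = 0x1, P[1] = 0x5, P[2] = 0xE, P[3] = 0xA, P[4] = 0xE, P[5] = 0xB

CFB decryption: P_i = C_i ⊕ E(K, C_{i−1}), with C_{−1} = IV.
Only C[2] changed, to 0xC. In CFB, a change in C_i flips the same bit in P_i and garbles P_{i+1}. Decrypting the received ciphertext:
P[0]: E(K, 0xF) = 0x6; 0x7 ⊕ 0x6 = 0x1.
P[1]: E(K, 0x7) = 0xE; 0xB ⊕ 0xE = 0x5.
P[2]: E(K, 0xB) = 0x2; 0xC ⊕ 0x2 = 0xE.
P[3]: E(K, 0xC) = 0x5; 0xF ⊕ 0x5 = 0xA.
P[4]: E(K, 0xF) = 0x6; 0x8 ⊕ 0x6 = 0xE.
P[5]: E(K, 0x8) = 0x1; 0xA ⊕ 0x1 = 0xB.
Blocks that differ from the original plaintext: P[2], P[3].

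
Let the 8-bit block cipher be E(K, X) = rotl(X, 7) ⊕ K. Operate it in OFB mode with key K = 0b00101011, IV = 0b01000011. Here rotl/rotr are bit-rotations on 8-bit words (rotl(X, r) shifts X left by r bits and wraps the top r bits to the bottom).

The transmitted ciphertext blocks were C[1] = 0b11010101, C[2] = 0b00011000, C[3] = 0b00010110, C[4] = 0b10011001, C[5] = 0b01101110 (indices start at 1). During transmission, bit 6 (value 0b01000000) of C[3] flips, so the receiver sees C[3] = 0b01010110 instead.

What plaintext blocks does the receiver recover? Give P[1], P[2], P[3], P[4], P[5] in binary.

P[1] = 0b01011111, P[2] = 0b01110110, P[3] = 0b01001010, P[4] = 0b10111100, P[5] = 0b11010111

OFB decryption: S_i = E(K, S_{i−1}) with S_{0} = IV; P_i = C_i ⊕ S_i.
Only C[3] changed, to 0b01010110. In OFB, a change in C_i flips the same bit in P_i only; the keystream is unaffected. Decrypting the received ciphertext:
P[1]: S = E(K, 0b01000011) = 0b10001010; 0b11010101 ⊕ 0b10001010 = 0b01011111.
P[2]: S = E(K, 0b10001010) = 0b01101110; 0b00011000 ⊕ 0b01101110 = 0b01110110.
P[3]: S = E(K, 0b01101110) = 0b00011100; 0b01010110 ⊕ 0b00011100 = 0b01001010.
P[4]: S = E(K, 0b00011100) = 0b00100101; 0b10011001 ⊕ 0b00100101 = 0b10111100.
P[5]: S = E(K, 0b00100101) = 0b10111001; 0b01101110 ⊕ 0b10111001 = 0b11010111.
Blocks that differ from the original plaintext: P[3].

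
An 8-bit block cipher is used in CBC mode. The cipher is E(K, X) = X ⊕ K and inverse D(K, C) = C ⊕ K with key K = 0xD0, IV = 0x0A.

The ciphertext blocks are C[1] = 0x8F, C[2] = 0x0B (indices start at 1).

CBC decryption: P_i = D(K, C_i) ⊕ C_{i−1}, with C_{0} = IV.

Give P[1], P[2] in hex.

P[1] = 0x55, P[2] = 0x54

P[1]: D(K, 0x8F) = 0x5F; 0x5F ⊕ 0x0A = 0x55.
P[2]: D(K, 0x0B) = 0xDB; 0xDB ⊕ 0x8F = 0x54.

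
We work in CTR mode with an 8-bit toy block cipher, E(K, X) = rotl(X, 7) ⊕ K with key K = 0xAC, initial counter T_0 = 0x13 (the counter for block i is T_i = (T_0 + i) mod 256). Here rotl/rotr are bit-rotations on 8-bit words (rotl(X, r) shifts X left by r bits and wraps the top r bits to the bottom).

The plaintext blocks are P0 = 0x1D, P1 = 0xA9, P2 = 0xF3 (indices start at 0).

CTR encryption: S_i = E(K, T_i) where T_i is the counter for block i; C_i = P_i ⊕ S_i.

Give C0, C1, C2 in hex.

C0 = 0x38, C1 = 0x0F, C2 = 0xD5

C0: T = 0x13, S = E(K, T) = 0x25; 0x1D ⊕ 0x25 = 0x38.
C1: T = 0x14, S = E(K, T) = 0xA6; 0xA9 ⊕ 0xA6 = 0x0F.
C2: T = 0x15, S = E(K, T) = 0x26; 0xF3 ⊕ 0x26 = 0xD5.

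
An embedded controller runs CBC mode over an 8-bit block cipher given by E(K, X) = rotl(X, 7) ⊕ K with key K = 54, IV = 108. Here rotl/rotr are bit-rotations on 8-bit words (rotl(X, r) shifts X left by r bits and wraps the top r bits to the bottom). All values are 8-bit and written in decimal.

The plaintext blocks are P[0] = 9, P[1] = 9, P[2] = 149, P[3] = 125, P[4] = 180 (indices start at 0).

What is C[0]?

C[0] = 132

CBC encryption: C_i = E(K, P_i ⊕ C_{i−1}), with C_{−1} = IV.
C[0]: P[0] ⊕ 108 = 101; E(K, 101) = 132.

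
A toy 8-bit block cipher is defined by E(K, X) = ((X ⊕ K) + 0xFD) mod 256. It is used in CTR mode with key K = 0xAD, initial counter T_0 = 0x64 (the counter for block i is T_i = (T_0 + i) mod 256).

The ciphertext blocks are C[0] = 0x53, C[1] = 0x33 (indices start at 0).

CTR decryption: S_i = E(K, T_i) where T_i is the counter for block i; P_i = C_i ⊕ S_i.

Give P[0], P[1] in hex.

P[0] = 0x95, P[1] = 0xF6

P[0]: T = 0x64, S = E(K, T) = 0xC6; 0x53 ⊕ 0xC6 = 0x95.
P[1]: T = 0x65, S = E(K, T) = 0xC5; 0x33 ⊕ 0xC5 = 0xF6.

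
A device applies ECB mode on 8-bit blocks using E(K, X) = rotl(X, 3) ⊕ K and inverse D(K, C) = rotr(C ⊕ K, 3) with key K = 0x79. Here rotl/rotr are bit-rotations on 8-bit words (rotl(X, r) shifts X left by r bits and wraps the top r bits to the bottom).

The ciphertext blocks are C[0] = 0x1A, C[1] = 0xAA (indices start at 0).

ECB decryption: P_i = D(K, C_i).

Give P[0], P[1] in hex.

P[0] = 0x6C, P[1] = 0x7A

P[0]: D(K, 0x1A) = 0x6C.
P[1]: D(K, 0xAA) = 0x7A.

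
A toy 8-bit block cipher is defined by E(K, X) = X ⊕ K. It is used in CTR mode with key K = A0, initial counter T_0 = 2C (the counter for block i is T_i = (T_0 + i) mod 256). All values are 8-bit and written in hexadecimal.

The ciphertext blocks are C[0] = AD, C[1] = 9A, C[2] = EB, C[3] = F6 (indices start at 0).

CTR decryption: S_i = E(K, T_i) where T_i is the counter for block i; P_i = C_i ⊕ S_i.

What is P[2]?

P[2] = 65

P[2]: T = 2E, S = E(K, T) = 8E; EB ⊕ 8E = 65.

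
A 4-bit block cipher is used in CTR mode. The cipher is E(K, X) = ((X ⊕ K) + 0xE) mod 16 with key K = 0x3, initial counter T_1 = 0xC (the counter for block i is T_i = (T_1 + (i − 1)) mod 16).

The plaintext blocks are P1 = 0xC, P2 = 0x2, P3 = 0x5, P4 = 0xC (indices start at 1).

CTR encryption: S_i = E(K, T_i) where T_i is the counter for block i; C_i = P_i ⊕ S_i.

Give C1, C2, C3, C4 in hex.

C1 = 0x1, C2 = 0xE, C3 = 0xE, C4 = 0x6

C1: T = 0xC, S = E(K, T) = 0xD; 0xC ⊕ 0xD = 0x1.
C2: T = 0xD, S = E(K, T) = 0xC; 0x2 ⊕ 0xC = 0xE.
C3: T = 0xE, S = E(K, T) = 0xB; 0x5 ⊕ 0xB = 0xE.
C4: T = 0xF, S = E(K, T) = 0xA; 0xC ⊕ 0xA = 0x6.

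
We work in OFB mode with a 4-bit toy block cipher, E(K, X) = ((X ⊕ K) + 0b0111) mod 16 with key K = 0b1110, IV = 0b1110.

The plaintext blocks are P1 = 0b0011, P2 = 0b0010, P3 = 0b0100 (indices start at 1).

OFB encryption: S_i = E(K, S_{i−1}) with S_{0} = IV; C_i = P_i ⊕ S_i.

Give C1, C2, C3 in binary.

C1 = 0b0100, C2 = 0b0010, C3 = 0b0001

C1: S = E(K, 0b1110) = 0b0111; 0b0011 ⊕ 0b0111 = 0b0100.
C2: S = E(K, 0b0111) = 0b0000; 0b0010 ⊕ 0b0000 = 0b0010.
C3: S = E(K, 0b0000) = 0b0101; 0b0100 ⊕ 0b0101 = 0b0001.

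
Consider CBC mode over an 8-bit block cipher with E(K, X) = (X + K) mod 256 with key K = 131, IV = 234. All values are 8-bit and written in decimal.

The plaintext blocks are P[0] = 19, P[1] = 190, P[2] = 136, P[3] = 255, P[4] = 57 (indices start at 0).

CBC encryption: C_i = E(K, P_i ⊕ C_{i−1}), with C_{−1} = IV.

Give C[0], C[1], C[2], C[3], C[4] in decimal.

C[0]: P[0] ⊕ 234 = 249; E(K, 249) = 124.
C[1]: P[1] ⊕ 124 = 194; E(K, 194) = 69.
C[2]: P[2] ⊕ 69 = 205; E(K, 205) = 80.
C[3]: P[3] ⊕ 80 = 175; E(K, 175) = 50.
C[4]: P[4] ⊕ 50 = 11; E(K, 11) = 142.

C[0] = 124, C[1] = 69, C[2] = 80, C[3] = 50, C[4] = 142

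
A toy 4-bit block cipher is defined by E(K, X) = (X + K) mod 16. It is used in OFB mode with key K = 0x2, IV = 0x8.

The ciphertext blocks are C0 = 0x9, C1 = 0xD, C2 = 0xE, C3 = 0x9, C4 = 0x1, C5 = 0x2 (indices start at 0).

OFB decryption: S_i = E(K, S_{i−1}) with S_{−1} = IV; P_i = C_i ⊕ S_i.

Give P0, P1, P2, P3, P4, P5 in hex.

P0 = 0x3, P1 = 0x1, P2 = 0x0, P3 = 0x9, P4 = 0x3, P5 = 0x6

P0: S = E(K, 0x8) = 0xA; 0x9 ⊕ 0xA = 0x3.
P1: S = E(K, 0xA) = 0xC; 0xD ⊕ 0xC = 0x1.
P2: S = E(K, 0xC) = 0xE; 0xE ⊕ 0xE = 0x0.
P3: S = E(K, 0xE) = 0x0; 0x9 ⊕ 0x0 = 0x9.
P4: S = E(K, 0x0) = 0x2; 0x1 ⊕ 0x2 = 0x3.
P5: S = E(K, 0x2) = 0x4; 0x2 ⊕ 0x4 = 0x6.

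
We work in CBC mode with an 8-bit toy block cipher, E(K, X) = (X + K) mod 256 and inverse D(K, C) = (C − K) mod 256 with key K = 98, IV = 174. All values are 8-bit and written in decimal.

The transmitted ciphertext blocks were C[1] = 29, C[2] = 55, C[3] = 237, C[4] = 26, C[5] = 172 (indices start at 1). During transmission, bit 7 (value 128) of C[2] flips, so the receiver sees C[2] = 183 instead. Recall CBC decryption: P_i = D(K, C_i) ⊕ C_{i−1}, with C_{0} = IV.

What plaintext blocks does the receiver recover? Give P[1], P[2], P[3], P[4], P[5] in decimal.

Only C[2] changed, to 183. In CBC, a change in C_i garbles P_i and flips the same bit in P_{i+1}. Decrypting the received ciphertext:
P[1]: D(K, 29) = 187; 187 ⊕ 174 = 21.
P[2]: D(K, 183) = 85; 85 ⊕ 29 = 72.
P[3]: D(K, 237) = 139; 139 ⊕ 183 = 60.
P[4]: D(K, 26) = 184; 184 ⊕ 237 = 85.
P[5]: D(K, 172) = 74; 74 ⊕ 26 = 80.
Blocks that differ from the original plaintext: P[2], P[3].

P[1] = 21, P[2] = 72, P[3] = 60, P[4] = 85, P[5] = 80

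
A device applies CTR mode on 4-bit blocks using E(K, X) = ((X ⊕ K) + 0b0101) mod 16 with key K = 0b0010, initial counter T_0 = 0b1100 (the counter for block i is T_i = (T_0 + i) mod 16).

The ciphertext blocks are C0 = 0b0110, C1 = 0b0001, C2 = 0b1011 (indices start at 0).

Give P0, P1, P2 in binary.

CTR decryption: S_i = E(K, T_i) where T_i is the counter for block i; P_i = C_i ⊕ S_i.
P0: T = 0b1100, S = E(K, T) = 0b0011; 0b0110 ⊕ 0b0011 = 0b0101.
P1: T = 0b1101, S = E(K, T) = 0b0100; 0b0001 ⊕ 0b0100 = 0b0101.
P2: T = 0b1110, S = E(K, T) = 0b0001; 0b1011 ⊕ 0b0001 = 0b1010.

P0 = 0b0101, P1 = 0b0101, P2 = 0b1010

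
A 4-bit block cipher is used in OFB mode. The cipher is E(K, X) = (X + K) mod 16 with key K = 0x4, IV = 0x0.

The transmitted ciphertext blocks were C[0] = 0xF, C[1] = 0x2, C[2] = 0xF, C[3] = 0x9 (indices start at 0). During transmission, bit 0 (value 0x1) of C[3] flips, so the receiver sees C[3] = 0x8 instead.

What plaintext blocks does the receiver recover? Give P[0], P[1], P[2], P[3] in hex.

OFB decryption: S_i = E(K, S_{i−1}) with S_{−1} = IV; P_i = C_i ⊕ S_i.
Only C[3] changed, to 0x8. In OFB, a change in C_i flips the same bit in P_i only; the keystream is unaffected. Decrypting the received ciphertext:
P[0]: S = E(K, 0x0) = 0x4; 0xF ⊕ 0x4 = 0xB.
P[1]: S = E(K, 0x4) = 0x8; 0x2 ⊕ 0x8 = 0xA.
P[2]: S = E(K, 0x8) = 0xC; 0xF ⊕ 0xC = 0x3.
P[3]: S = E(K, 0xC) = 0x0; 0x8 ⊕ 0x0 = 0x8.
Blocks that differ from the original plaintext: P[3].

P[0] = 0xB, P[1] = 0xA, P[2] = 0x3, P[3] = 0x8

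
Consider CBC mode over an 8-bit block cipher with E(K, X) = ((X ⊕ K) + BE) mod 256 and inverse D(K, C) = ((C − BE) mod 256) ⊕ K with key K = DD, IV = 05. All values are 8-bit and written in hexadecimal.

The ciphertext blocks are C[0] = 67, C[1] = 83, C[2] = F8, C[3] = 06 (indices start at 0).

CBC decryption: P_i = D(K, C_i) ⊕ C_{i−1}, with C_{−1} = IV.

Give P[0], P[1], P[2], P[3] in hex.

P[0]: D(K, 67) = 74; 74 ⊕ 05 = 71.
P[1]: D(K, 83) = 18; 18 ⊕ 67 = 7F.
P[2]: D(K, F8) = E7; E7 ⊕ 83 = 64.
P[3]: D(K, 06) = 95; 95 ⊕ F8 = 6D.

P[0] = 71, P[1] = 7F, P[2] = 64, P[3] = 6D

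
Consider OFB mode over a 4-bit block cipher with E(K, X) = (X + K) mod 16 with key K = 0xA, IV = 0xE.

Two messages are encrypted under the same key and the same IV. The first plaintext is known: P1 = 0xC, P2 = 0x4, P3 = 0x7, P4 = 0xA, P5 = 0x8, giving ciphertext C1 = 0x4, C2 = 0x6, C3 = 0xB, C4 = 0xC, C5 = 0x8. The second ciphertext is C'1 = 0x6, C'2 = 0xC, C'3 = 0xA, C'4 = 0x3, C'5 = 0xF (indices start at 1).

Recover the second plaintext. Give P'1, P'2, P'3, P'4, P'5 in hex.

In OFB with a reused IV, both messages share the same keystream S_i, so C_i ⊕ C'_i = P_i ⊕ P'_i and thus P'_i = P_i ⊕ C_i ⊕ C'_i.
P'1: 0xC ⊕ 0x4 ⊕ 0x6 = 0xE.
P'2: 0x4 ⊕ 0x6 ⊕ 0xC = 0xE.
P'3: 0x7 ⊕ 0xB ⊕ 0xA = 0x6.
P'4: 0xA ⊕ 0xC ⊕ 0x3 = 0x5.
P'5: 0x8 ⊕ 0x8 ⊕ 0xF = 0xF.

P'1 = 0xE, P'2 = 0xE, P'3 = 0x6, P'4 = 0x5, P'5 = 0xF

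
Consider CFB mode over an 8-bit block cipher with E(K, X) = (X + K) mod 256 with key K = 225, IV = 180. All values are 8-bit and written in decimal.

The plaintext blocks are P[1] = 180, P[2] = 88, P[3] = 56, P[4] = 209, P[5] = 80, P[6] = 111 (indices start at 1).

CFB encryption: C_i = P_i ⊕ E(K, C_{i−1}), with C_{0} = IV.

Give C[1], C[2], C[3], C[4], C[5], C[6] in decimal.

C[1]: E(K, 180) = 149; 180 ⊕ 149 = 33.
C[2]: E(K, 33) = 2; 88 ⊕ 2 = 90.
C[3]: E(K, 90) = 59; 56 ⊕ 59 = 3.
C[4]: E(K, 3) = 228; 209 ⊕ 228 = 53.
C[5]: E(K, 53) = 22; 80 ⊕ 22 = 70.
C[6]: E(K, 70) = 39; 111 ⊕ 39 = 72.

C[1] = 33, C[2] = 90, C[3] = 3, C[4] = 53, C[5] = 70, C[6] = 72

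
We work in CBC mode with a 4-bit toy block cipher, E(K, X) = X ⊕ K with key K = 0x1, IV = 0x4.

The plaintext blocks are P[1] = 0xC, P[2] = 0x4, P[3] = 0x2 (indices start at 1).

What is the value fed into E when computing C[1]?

CBC encryption: C_i = E(K, P_i ⊕ C_{i−1}), with C_{0} = IV.
C[1]: P[1] ⊕ 0x4 = 0x8; E(K, 0x8) = 0x9.
So the input to E for block [1] is 0x8.

0x8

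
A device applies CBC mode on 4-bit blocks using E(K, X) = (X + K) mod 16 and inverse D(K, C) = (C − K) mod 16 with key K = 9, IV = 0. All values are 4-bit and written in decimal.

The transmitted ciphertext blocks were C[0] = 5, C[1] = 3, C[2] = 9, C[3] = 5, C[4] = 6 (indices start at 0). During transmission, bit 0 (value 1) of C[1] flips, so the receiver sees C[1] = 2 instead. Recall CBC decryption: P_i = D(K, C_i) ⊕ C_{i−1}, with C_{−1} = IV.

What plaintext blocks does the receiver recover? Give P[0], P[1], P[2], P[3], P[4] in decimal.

Only C[1] changed, to 2. In CBC, a change in C_i garbles P_i and flips the same bit in P_{i+1}. Decrypting the received ciphertext:
P[0]: D(K, 5) = 12; 12 ⊕ 0 = 12.
P[1]: D(K, 2) = 9; 9 ⊕ 5 = 12.
P[2]: D(K, 9) = 0; 0 ⊕ 2 = 2.
P[3]: D(K, 5) = 12; 12 ⊕ 9 = 5.
P[4]: D(K, 6) = 13; 13 ⊕ 5 = 8.
Blocks that differ from the original plaintext: P[1], P[2].

P[0] = 12, P[1] = 12, P[2] = 2, P[3] = 5, P[4] = 8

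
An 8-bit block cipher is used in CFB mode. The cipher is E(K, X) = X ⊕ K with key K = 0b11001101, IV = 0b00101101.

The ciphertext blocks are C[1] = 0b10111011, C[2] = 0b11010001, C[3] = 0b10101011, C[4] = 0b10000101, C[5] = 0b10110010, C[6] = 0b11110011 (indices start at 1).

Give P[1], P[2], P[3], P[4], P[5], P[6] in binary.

CFB decryption: P_i = C_i ⊕ E(K, C_{i−1}), with C_{0} = IV.
P[1]: E(K, 0b00101101) = 0b11100000; 0b10111011 ⊕ 0b11100000 = 0b01011011.
P[2]: E(K, 0b10111011) = 0b01110110; 0b11010001 ⊕ 0b01110110 = 0b10100111.
P[3]: E(K, 0b11010001) = 0b00011100; 0b10101011 ⊕ 0b00011100 = 0b10110111.
P[4]: E(K, 0b10101011) = 0b01100110; 0b10000101 ⊕ 0b01100110 = 0b11100011.
P[5]: E(K, 0b10000101) = 0b01001000; 0b10110010 ⊕ 0b01001000 = 0b11111010.
P[6]: E(K, 0b10110010) = 0b01111111; 0b11110011 ⊕ 0b01111111 = 0b10001100.

P[1] = 0b01011011, P[2] = 0b10100111, P[3] = 0b10110111, P[4] = 0b11100011, P[5] = 0b11111010, P[6] = 0b10001100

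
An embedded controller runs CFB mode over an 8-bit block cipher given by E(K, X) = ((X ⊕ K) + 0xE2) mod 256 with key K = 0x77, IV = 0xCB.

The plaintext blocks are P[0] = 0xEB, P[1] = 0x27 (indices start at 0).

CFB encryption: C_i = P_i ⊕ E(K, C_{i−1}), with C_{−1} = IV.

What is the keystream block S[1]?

C[0]: E(K, 0xCB) = 0x9E; 0xEB ⊕ 0x9E = 0x75.
C[1]: E(K, 0x75) = 0xE4; 0x27 ⊕ 0xE4 = 0xC3.
So S[1] = 0xE4.

0xE4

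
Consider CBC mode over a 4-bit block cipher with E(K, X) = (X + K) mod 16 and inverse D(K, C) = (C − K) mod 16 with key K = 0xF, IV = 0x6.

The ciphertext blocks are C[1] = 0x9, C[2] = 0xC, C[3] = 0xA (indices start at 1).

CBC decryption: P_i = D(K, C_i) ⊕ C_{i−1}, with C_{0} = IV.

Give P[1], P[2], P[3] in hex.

P[1] = 0xC, P[2] = 0x4, P[3] = 0x7

P[1]: D(K, 0x9) = 0xA; 0xA ⊕ 0x6 = 0xC.
P[2]: D(K, 0xC) = 0xD; 0xD ⊕ 0x9 = 0x4.
P[3]: D(K, 0xA) = 0xB; 0xB ⊕ 0xC = 0x7.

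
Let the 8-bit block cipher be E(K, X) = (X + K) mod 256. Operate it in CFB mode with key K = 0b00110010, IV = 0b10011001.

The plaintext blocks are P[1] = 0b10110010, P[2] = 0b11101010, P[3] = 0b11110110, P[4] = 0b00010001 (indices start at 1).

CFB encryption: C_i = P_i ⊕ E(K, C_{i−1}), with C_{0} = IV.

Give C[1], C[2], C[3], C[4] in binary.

C[1] = 0b01111001, C[2] = 0b01000001, C[3] = 0b10000101, C[4] = 0b10100110

C[1]: E(K, 0b10011001) = 0b11001011; 0b10110010 ⊕ 0b11001011 = 0b01111001.
C[2]: E(K, 0b01111001) = 0b10101011; 0b11101010 ⊕ 0b10101011 = 0b01000001.
C[3]: E(K, 0b01000001) = 0b01110011; 0b11110110 ⊕ 0b01110011 = 0b10000101.
C[4]: E(K, 0b10000101) = 0b10110111; 0b00010001 ⊕ 0b10110111 = 0b10100110.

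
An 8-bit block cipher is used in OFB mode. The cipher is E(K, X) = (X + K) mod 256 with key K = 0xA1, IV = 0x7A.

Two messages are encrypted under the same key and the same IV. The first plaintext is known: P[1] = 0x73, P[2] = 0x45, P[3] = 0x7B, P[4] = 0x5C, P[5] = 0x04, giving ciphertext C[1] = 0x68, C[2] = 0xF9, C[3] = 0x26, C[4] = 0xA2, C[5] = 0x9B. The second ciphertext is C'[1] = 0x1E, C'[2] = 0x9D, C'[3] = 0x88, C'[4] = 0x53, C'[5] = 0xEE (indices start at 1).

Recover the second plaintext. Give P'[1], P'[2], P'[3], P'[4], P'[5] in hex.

P'[1] = 0x05, P'[2] = 0x21, P'[3] = 0xD5, P'[4] = 0xAD, P'[5] = 0x71

In OFB with a reused IV, both messages share the same keystream S_i, so C_i ⊕ C'_i = P_i ⊕ P'_i and thus P'_i = P_i ⊕ C_i ⊕ C'_i.
P'[1]: 0x73 ⊕ 0x68 ⊕ 0x1E = 0x05.
P'[2]: 0x45 ⊕ 0xF9 ⊕ 0x9D = 0x21.
P'[3]: 0x7B ⊕ 0x26 ⊕ 0x88 = 0xD5.
P'[4]: 0x5C ⊕ 0xA2 ⊕ 0x53 = 0xAD.
P'[5]: 0x04 ⊕ 0x9B ⊕ 0xEE = 0x71.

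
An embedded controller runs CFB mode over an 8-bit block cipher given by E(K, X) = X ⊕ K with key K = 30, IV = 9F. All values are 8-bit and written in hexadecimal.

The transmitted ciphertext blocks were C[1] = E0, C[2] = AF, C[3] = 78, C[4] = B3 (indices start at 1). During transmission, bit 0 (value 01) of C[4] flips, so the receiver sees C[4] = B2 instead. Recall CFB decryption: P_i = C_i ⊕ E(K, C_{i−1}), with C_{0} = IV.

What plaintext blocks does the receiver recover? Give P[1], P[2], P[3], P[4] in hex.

Only C[4] changed, to B2. In CFB, a change in C_i flips the same bit in P_i and garbles P_{i+1}. Decrypting the received ciphertext:
P[1]: E(K, 9F) = AF; E0 ⊕ AF = 4F.
P[2]: E(K, E0) = D0; AF ⊕ D0 = 7F.
P[3]: E(K, AF) = 9F; 78 ⊕ 9F = E7.
P[4]: E(K, 78) = 48; B2 ⊕ 48 = FA.
Blocks that differ from the original plaintext: P[4].

P[1] = 4F, P[2] = 7F, P[3] = E7, P[4] = FA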